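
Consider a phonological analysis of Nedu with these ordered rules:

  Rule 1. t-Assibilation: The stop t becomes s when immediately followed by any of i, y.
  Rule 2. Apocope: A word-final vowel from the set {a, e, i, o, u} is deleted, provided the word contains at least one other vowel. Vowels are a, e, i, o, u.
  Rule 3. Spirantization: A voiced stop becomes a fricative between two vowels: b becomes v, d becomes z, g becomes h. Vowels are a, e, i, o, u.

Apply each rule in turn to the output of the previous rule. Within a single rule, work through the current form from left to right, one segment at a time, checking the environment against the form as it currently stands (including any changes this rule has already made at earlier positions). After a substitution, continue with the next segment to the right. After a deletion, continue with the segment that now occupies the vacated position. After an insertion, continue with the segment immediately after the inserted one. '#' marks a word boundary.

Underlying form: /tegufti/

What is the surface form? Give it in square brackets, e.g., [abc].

Rule 1 t-Assibilation: [tegufti] → [tegufsi]
Rule 2 Apocope: [tegufsi] → [tegufs]
Rule 3 Spirantization: [tegufs] → [tehufs]

[tehufs]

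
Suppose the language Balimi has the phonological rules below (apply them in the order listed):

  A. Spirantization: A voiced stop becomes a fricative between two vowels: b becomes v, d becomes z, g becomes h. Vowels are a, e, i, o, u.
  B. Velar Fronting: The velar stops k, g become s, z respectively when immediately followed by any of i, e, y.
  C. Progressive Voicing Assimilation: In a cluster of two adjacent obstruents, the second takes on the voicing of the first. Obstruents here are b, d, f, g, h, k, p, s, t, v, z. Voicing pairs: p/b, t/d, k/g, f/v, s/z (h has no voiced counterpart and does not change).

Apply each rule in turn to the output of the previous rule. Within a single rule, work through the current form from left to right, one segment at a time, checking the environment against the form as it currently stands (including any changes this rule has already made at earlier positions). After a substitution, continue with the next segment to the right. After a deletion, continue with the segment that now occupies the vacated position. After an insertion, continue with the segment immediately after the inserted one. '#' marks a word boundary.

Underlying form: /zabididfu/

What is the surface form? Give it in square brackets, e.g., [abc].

[zavizidvu]

A Spirantization: [zabididfu] → [zavizidfu]
B Velar Fronting: no change — [zavizidfu]
C Progressive Voicing Assimilation: [zavizidfu] → [zavizidvu]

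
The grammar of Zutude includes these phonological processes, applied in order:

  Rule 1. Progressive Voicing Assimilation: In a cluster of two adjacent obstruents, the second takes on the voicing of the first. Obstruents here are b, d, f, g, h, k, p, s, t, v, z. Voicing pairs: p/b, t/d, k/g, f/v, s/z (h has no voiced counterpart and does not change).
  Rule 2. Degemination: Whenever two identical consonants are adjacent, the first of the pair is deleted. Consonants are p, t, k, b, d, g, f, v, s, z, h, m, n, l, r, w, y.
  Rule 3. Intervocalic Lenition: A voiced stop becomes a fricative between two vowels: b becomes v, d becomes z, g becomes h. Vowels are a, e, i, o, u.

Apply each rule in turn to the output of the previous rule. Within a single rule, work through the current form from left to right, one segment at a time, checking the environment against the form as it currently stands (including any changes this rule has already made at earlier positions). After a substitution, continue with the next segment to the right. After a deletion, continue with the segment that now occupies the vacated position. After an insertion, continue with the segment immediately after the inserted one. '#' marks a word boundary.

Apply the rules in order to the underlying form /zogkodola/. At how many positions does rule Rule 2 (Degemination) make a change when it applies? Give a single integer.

Rule 1 Progressive Voicing Assimilation: [zogkodola] → [zoggodola]
Rule 2 Degemination: [zoggodola] → [zogodola]
Rule 3 Intervocalic Lenition: [zogodola] → [zohozola]
Rule Rule 2 changed 1 position(s).

1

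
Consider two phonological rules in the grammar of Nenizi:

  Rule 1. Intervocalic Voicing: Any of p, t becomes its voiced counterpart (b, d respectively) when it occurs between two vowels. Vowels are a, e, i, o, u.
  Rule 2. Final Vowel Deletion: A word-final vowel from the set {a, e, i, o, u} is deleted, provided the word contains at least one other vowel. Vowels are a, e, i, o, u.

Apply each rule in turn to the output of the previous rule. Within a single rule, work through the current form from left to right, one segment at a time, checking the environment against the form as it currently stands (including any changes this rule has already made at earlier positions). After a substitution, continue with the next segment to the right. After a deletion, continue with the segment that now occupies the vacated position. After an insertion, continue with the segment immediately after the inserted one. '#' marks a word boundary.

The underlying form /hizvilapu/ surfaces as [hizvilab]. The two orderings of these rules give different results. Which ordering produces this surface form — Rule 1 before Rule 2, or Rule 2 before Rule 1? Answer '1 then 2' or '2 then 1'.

Order 1 then 2:
  1 Intervocalic Voicing: [hizvilapu] → [hizvilabu]
  2 Final Vowel Deletion: [hizvilabu] → [hizvilab]
  result: [hizvilab]
Order 2 then 1:
  2 Final Vowel Deletion: [hizvilapu] → [hizvilap]
  1 Intervocalic Voicing: no change — [hizvilap]
  result: [hizvilap]

1 then 2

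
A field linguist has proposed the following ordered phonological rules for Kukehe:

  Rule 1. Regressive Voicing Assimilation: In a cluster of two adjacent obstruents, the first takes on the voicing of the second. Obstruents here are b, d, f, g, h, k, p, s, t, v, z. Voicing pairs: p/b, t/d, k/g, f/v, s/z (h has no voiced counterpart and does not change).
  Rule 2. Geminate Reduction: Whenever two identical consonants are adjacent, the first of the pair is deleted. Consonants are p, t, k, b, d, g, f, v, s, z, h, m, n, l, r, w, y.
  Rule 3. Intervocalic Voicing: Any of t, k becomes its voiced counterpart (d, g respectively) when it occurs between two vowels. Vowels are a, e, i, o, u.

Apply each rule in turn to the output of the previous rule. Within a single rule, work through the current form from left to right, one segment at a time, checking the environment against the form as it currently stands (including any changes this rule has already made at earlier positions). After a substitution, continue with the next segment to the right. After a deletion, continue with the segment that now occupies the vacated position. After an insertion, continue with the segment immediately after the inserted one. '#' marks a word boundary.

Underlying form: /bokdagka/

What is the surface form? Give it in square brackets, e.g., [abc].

[bogdaga]

Rule 1 Regressive Voicing Assimilation: [bokdagka] → [bogdakka]
Rule 2 Geminate Reduction: [bogdakka] → [bogdaka]
Rule 3 Intervocalic Voicing: [bogdaka] → [bogdaga]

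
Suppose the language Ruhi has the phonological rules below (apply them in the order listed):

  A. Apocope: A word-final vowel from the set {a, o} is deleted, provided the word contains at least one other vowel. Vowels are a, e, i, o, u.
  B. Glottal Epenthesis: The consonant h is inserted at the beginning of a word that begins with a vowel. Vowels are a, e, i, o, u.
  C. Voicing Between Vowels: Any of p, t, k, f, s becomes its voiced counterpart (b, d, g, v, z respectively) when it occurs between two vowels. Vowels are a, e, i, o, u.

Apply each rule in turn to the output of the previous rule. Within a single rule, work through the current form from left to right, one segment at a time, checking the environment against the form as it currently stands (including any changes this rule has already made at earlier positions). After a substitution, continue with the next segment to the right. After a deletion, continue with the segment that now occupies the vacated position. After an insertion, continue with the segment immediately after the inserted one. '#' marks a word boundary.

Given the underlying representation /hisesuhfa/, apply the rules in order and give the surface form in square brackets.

A Apocope: [hisesuhfa] → [hisesuhf]
B Glottal Epenthesis: no change — [hisesuhf]
C Voicing Between Vowels: [hisesuhf] → [hizezuhf]

[hizezuhf]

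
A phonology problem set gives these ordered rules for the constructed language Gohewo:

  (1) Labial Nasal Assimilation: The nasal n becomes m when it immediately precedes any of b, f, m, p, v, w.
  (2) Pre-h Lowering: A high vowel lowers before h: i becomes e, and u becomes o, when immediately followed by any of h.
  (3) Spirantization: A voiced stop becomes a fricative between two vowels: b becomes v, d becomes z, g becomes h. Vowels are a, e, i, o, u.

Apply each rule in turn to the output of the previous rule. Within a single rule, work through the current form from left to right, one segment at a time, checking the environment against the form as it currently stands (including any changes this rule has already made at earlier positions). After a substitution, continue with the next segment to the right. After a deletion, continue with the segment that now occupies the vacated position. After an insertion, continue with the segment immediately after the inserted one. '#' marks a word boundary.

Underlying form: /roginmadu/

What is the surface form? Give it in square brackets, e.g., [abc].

[rohimmazu]

(1) Labial Nasal Assimilation: [roginmadu] → [rogimmadu]
(2) Pre-h Lowering: no change — [rogimmadu]
(3) Spirantization: [rogimmadu] → [rohimmazu]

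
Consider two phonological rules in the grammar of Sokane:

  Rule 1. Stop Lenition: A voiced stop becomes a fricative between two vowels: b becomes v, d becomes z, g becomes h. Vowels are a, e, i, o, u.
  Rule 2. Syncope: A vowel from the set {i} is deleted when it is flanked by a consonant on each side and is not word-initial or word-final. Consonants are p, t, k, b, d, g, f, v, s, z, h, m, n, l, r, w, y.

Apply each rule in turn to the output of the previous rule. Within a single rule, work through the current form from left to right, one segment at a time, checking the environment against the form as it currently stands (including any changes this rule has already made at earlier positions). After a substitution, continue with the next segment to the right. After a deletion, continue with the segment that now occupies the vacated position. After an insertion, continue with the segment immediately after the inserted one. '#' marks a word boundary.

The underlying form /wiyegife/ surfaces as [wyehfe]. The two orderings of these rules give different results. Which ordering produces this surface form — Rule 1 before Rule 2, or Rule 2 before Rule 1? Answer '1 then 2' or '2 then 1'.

1 then 2

Order 1 then 2:
  1 Stop Lenition: [wiyegife] → [wiyehife]
  2 Syncope: [wiyehife] → [wyehfe]
  result: [wyehfe]
Order 2 then 1:
  2 Syncope: [wiyegife] → [wyegfe]
  1 Stop Lenition: no change — [wyegfe]
  result: [wyegfe]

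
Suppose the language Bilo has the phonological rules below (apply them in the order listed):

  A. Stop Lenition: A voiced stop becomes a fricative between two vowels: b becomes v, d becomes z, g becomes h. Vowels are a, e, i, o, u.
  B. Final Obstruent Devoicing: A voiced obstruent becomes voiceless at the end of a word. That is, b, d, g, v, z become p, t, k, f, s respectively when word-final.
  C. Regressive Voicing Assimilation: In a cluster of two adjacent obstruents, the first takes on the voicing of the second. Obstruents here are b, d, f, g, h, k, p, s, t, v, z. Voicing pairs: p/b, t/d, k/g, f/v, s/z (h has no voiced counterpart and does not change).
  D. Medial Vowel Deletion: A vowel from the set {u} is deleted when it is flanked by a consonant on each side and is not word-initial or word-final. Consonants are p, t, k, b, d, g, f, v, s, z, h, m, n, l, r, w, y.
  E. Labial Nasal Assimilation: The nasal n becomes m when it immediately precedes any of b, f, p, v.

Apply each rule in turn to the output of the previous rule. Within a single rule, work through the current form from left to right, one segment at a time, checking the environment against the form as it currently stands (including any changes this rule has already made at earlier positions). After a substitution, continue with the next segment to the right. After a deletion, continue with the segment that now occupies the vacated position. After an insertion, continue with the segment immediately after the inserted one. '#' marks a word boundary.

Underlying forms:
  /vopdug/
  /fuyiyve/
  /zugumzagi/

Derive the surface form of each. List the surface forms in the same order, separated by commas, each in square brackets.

[vobdk], [fyiyve], [zhmzahi]

/vopdug/:
  A Stop Lenition: no change — [vopdug]
  B Final Obstruent Devoicing: [vopdug] → [vopduk]
  C Regressive Voicing Assimilation: [vopduk] → [vobduk]
  D Medial Vowel Deletion: [vobduk] → [vobdk]
  E Labial Nasal Assimilation: no change — [vobdk]
/fuyiyve/:
  A Stop Lenition: no change — [fuyiyve]
  B Final Obstruent Devoicing: no change — [fuyiyve]
  C Regressive Voicing Assimilation: no change — [fuyiyve]
  D Medial Vowel Deletion: [fuyiyve] → [fyiyve]
  E Labial Nasal Assimilation: no change — [fyiyve]
/zugumzagi/:
  A Stop Lenition: [zugumzagi] → [zuhumzahi]
  B Final Obstruent Devoicing: no change — [zuhumzahi]
  C Regressive Voicing Assimilation: no change — [zuhumzahi]
  D Medial Vowel Deletion: [zuhumzahi] → [zhmzahi]
  E Labial Nasal Assimilation: no change — [zhmzahi]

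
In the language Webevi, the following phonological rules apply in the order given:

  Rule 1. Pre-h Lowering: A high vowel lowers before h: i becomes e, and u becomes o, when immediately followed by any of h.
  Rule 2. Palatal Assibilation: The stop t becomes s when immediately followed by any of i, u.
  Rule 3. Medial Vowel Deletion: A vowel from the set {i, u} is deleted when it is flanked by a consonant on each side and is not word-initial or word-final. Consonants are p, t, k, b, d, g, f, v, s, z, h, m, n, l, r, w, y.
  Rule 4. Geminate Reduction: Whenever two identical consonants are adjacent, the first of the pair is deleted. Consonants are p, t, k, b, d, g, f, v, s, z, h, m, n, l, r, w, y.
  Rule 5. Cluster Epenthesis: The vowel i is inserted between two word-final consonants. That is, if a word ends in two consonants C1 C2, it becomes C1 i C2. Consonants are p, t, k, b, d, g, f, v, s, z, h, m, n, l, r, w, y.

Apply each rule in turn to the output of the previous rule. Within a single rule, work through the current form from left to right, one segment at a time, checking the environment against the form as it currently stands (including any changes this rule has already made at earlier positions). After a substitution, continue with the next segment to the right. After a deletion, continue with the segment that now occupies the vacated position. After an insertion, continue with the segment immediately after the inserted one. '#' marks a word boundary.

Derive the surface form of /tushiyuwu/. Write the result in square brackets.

Rule 1 Pre-h Lowering: no change — [tushiyuwu]
Rule 2 Palatal Assibilation: [tushiyuwu] → [sushiyuwu]
Rule 3 Medial Vowel Deletion: [sushiyuwu] → [sshywu]
Rule 4 Geminate Reduction: [sshywu] → [shywu]
Rule 5 Cluster Epenthesis: no change — [shywu]

[shywu]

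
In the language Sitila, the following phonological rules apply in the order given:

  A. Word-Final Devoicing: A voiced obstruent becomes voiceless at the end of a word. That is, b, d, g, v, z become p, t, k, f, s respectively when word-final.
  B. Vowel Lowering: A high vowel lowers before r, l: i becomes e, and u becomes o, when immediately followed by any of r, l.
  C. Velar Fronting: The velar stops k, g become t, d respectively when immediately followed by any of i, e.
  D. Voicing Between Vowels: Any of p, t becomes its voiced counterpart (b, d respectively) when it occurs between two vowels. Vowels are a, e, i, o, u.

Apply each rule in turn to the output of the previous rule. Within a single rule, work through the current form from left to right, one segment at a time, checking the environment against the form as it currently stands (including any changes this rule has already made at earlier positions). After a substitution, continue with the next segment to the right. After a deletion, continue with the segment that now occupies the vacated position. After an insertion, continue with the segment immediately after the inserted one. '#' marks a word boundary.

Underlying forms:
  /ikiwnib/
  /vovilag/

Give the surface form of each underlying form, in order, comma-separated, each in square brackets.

[idiwnip], [vovelak]

/ikiwnib/:
  A Word-Final Devoicing: [ikiwnib] → [ikiwnip]
  B Vowel Lowering: no change — [ikiwnip]
  C Velar Fronting: [ikiwnip] → [itiwnip]
  D Voicing Between Vowels: [itiwnip] → [idiwnip]
/vovilag/:
  A Word-Final Devoicing: [vovilag] → [vovilak]
  B Vowel Lowering: [vovilak] → [vovelak]
  C Velar Fronting: no change — [vovelak]
  D Voicing Between Vowels: no change — [vovelak]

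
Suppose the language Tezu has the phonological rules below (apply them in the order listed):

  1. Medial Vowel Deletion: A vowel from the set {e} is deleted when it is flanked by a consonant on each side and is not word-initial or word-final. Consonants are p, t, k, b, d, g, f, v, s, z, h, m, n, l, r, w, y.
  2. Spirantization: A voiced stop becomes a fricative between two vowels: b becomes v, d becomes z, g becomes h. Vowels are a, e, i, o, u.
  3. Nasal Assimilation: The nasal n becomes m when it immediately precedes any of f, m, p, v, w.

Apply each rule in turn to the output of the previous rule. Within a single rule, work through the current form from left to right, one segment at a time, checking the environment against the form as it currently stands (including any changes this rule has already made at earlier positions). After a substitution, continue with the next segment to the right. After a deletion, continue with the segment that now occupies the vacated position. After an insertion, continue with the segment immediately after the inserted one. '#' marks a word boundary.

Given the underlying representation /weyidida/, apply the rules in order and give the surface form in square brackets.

[wyiziza]

1 Medial Vowel Deletion: [weyidida] → [wyidida]
2 Spirantization: [wyidida] → [wyiziza]
3 Nasal Assimilation: no change — [wyiziza]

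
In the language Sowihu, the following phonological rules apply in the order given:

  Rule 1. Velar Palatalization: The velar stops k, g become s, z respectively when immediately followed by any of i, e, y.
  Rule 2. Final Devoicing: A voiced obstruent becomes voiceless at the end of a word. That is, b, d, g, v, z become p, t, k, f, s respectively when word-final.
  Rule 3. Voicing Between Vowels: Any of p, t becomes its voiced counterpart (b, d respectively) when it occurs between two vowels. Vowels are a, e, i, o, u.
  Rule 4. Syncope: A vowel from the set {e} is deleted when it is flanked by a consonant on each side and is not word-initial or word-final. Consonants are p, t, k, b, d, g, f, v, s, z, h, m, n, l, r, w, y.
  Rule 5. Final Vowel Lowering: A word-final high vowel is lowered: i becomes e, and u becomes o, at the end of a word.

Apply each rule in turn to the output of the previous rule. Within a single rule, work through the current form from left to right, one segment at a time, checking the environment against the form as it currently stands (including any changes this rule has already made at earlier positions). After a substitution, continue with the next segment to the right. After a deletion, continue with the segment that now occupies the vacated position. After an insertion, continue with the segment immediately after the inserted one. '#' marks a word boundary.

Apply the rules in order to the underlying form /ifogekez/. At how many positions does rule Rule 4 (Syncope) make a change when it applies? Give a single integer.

2

Rule 1 Velar Palatalization: [ifogekez] → [ifozesez]
Rule 2 Final Devoicing: [ifozesez] → [ifozeses]
Rule 3 Voicing Between Vowels: no change — [ifozeses]
Rule 4 Syncope: [ifozeses] → [ifozss]
Rule 5 Final Vowel Lowering: no change — [ifozss]
Rule Rule 4 changed 2 position(s).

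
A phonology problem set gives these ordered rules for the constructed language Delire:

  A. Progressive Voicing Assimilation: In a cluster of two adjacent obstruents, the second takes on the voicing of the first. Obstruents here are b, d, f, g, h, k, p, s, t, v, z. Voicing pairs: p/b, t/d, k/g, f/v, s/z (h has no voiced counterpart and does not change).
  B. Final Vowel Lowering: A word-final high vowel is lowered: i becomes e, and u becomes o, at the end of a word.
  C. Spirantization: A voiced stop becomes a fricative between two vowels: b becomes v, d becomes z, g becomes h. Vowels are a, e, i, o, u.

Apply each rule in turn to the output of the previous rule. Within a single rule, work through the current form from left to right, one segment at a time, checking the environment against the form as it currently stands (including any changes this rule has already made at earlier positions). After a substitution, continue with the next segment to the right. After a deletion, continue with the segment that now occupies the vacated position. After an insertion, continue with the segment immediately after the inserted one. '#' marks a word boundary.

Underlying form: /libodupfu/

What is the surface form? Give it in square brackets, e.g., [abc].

A Progressive Voicing Assimilation: no change — [libodupfu]
B Final Vowel Lowering: [libodupfu] → [libodupfo]
C Spirantization: [libodupfo] → [livozupfo]

[livozupfo]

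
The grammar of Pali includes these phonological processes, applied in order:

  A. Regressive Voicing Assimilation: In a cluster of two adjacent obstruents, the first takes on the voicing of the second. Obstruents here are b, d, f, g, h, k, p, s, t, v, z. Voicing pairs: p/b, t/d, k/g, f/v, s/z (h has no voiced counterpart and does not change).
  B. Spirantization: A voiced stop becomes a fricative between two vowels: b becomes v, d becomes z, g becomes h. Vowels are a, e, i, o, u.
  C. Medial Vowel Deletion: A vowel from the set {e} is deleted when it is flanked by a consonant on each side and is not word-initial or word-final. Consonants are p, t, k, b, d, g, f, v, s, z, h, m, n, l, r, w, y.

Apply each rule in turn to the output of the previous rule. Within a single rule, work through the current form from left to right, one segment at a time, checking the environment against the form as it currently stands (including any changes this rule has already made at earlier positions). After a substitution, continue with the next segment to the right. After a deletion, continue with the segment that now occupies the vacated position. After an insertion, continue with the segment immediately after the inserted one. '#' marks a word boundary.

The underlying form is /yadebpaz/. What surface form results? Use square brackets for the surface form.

[yazppaz]

A Regressive Voicing Assimilation: [yadebpaz] → [yadeppaz]
B Spirantization: [yadeppaz] → [yazeppaz]
C Medial Vowel Deletion: [yazeppaz] → [yazppaz]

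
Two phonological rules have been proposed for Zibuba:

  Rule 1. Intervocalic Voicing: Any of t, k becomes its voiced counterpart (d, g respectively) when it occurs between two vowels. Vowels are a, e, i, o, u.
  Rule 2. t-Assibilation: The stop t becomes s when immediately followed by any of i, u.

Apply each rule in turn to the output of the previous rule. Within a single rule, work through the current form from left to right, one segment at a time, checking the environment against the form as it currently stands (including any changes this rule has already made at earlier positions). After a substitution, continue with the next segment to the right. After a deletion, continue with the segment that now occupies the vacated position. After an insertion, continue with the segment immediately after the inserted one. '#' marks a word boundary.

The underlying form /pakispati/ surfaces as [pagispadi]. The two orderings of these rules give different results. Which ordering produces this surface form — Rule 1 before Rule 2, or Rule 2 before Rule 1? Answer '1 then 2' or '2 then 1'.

Order 1 then 2:
  1 Intervocalic Voicing: [pakispati] → [pagispadi]
  2 t-Assibilation: no change — [pagispadi]
  result: [pagispadi]
Order 2 then 1:
  2 t-Assibilation: [pakispati] → [pakispasi]
  1 Intervocalic Voicing: [pakispasi] → [pagispasi]
  result: [pagispasi]

1 then 2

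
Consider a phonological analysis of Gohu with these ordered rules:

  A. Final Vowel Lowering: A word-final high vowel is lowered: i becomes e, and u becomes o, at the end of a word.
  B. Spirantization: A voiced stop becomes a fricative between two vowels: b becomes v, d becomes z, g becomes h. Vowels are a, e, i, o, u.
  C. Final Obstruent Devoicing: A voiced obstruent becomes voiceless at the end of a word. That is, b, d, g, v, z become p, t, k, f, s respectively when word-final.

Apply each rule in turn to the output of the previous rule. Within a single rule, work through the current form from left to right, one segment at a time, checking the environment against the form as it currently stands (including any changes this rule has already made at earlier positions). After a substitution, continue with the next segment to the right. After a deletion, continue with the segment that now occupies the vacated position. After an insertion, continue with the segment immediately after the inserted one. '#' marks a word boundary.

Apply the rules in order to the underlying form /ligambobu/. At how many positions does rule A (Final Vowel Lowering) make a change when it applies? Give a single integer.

A Final Vowel Lowering: [ligambobu] → [ligambobo]
B Spirantization: [ligambobo] → [lihambovo]
C Final Obstruent Devoicing: no change — [lihambovo]
Rule A changed 1 position(s).

1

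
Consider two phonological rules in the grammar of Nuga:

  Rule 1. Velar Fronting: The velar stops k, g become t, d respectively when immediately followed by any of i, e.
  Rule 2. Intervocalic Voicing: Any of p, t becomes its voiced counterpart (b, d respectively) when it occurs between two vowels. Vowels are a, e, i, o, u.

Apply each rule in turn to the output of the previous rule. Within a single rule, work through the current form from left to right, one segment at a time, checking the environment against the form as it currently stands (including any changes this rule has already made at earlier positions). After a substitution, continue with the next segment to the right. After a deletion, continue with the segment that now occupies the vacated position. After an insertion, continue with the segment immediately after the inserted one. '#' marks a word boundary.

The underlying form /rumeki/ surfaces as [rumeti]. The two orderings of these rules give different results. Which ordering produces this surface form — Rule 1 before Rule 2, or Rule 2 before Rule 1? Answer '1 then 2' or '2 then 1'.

2 then 1

Order 1 then 2:
  1 Velar Fronting: [rumeki] → [rumeti]
  2 Intervocalic Voicing: [rumeti] → [rumedi]
  result: [rumedi]
Order 2 then 1:
  2 Intervocalic Voicing: no change — [rumeki]
  1 Velar Fronting: [rumeki] → [rumeti]
  result: [rumeti]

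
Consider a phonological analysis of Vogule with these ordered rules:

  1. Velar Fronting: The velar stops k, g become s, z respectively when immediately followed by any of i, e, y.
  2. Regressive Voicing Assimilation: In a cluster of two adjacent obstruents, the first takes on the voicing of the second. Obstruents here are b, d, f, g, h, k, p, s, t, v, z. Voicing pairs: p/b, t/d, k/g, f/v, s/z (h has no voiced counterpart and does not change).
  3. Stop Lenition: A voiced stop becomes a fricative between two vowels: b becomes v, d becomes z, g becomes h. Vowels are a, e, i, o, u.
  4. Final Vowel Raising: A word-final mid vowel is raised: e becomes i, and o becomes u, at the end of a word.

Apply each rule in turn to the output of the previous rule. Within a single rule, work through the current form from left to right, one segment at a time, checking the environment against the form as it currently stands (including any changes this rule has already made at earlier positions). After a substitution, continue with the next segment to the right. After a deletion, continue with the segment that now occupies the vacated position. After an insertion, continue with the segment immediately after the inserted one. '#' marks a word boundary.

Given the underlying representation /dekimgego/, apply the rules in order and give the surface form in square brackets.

[desimzehu]

1 Velar Fronting: [dekimgego] → [desimzego]
2 Regressive Voicing Assimilation: no change — [desimzego]
3 Stop Lenition: [desimzego] → [desimzeho]
4 Final Vowel Raising: [desimzeho] → [desimzehu]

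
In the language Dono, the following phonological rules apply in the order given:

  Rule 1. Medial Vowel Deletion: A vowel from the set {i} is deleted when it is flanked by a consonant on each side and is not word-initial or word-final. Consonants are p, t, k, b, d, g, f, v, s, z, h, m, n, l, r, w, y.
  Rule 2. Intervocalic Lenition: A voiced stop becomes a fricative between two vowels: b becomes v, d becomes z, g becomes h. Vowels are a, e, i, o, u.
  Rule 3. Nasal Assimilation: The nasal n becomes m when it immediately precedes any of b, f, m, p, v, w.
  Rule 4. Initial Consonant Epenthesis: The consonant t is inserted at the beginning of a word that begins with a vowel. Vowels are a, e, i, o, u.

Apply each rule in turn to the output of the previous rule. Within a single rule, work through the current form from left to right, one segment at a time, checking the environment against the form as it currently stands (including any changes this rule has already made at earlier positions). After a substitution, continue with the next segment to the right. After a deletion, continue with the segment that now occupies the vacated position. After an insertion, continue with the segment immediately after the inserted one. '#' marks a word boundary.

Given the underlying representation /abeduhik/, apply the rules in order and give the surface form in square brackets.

Rule 1 Medial Vowel Deletion: [abeduhik] → [abeduhk]
Rule 2 Intervocalic Lenition: [abeduhk] → [avezuhk]
Rule 3 Nasal Assimilation: no change — [avezuhk]
Rule 4 Initial Consonant Epenthesis: [avezuhk] → [tavezuhk]

[tavezuhk]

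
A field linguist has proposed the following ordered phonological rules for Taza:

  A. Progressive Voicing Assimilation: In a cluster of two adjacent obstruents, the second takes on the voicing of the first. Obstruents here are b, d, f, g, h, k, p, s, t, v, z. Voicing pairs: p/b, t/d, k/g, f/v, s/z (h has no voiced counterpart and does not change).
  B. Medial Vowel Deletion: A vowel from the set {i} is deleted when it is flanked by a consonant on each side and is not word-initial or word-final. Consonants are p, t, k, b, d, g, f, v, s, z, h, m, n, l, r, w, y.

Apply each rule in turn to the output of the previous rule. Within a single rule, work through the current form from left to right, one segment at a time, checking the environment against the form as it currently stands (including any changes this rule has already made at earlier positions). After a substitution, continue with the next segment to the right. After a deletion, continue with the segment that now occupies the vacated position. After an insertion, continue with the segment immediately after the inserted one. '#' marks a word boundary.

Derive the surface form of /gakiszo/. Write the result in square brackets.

A Progressive Voicing Assimilation: [gakiszo] → [gakisso]
B Medial Vowel Deletion: [gakisso] → [gaksso]

[gaksso]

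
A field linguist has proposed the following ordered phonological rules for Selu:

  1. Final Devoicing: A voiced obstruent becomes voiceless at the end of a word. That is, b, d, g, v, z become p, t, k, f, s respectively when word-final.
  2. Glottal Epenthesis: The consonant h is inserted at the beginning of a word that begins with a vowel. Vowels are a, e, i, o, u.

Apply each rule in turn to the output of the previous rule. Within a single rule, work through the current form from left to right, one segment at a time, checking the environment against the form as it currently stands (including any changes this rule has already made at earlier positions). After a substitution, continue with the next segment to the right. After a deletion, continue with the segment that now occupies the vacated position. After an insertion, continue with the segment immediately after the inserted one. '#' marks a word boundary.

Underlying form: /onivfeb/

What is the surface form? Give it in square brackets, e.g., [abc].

[honivfep]

1 Final Devoicing: [onivfeb] → [onivfep]
2 Glottal Epenthesis: [onivfep] → [honivfep]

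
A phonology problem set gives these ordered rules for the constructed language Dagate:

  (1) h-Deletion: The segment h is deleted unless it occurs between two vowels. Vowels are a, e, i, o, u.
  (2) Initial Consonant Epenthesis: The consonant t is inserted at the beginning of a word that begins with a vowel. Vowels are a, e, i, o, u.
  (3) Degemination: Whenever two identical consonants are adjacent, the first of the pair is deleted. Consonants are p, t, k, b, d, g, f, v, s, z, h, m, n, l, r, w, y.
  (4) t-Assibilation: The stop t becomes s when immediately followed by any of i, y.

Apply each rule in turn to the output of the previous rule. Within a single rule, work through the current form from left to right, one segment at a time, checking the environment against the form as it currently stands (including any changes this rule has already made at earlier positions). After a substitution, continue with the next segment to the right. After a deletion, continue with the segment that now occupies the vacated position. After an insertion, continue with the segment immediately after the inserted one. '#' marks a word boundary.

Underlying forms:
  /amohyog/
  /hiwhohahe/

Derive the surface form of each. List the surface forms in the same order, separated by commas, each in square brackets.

/amohyog/:
  (1) h-Deletion: [amohyog] → [amoyog]
  (2) Initial Consonant Epenthesis: [amoyog] → [tamoyog]
  (3) Degemination: no change — [tamoyog]
  (4) t-Assibilation: no change — [tamoyog]
/hiwhohahe/:
  (1) h-Deletion: [hiwhohahe] → [iwohahe]
  (2) Initial Consonant Epenthesis: [iwohahe] → [tiwohahe]
  (3) Degemination: no change — [tiwohahe]
  (4) t-Assibilation: [tiwohahe] → [siwohahe]

[tamoyog], [siwohahe]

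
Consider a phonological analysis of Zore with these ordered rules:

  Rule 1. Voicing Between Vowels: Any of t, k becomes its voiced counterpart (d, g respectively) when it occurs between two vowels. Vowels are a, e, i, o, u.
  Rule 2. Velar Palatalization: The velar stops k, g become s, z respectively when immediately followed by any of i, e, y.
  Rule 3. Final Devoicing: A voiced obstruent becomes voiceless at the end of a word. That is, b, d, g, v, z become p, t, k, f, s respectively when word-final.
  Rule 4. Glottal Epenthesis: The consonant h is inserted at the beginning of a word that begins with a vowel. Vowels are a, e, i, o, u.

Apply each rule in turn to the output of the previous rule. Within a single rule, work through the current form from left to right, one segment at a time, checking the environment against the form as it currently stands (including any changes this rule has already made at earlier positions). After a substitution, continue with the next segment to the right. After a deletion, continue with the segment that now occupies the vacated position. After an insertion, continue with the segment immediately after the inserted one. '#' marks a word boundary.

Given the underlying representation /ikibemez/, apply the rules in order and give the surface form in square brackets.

Rule 1 Voicing Between Vowels: [ikibemez] → [igibemez]
Rule 2 Velar Palatalization: [igibemez] → [izibemez]
Rule 3 Final Devoicing: [izibemez] → [izibemes]
Rule 4 Glottal Epenthesis: [izibemes] → [hizibemes]

[hizibemes]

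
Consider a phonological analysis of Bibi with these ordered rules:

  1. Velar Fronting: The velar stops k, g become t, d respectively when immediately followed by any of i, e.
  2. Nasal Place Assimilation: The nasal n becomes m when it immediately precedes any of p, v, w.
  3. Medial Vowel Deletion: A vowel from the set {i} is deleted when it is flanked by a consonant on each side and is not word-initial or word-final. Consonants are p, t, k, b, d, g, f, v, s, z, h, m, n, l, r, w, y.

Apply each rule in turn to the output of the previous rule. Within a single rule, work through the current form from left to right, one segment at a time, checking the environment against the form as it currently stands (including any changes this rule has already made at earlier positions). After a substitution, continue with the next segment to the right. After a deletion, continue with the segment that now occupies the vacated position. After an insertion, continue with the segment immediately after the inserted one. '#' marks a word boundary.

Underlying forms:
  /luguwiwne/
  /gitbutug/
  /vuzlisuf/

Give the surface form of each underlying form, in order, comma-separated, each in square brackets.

/luguwiwne/:
  1 Velar Fronting: no change — [luguwiwne]
  2 Nasal Place Assimilation: no change — [luguwiwne]
  3 Medial Vowel Deletion: [luguwiwne] → [luguwwne]
/gitbutug/:
  1 Velar Fronting: [gitbutug] → [ditbutug]
  2 Nasal Place Assimilation: no change — [ditbutug]
  3 Medial Vowel Deletion: [ditbutug] → [dtbutug]
/vuzlisuf/:
  1 Velar Fronting: no change — [vuzlisuf]
  2 Nasal Place Assimilation: no change — [vuzlisuf]
  3 Medial Vowel Deletion: [vuzlisuf] → [vuzlsuf]

[luguwwne], [dtbutug], [vuzlsuf]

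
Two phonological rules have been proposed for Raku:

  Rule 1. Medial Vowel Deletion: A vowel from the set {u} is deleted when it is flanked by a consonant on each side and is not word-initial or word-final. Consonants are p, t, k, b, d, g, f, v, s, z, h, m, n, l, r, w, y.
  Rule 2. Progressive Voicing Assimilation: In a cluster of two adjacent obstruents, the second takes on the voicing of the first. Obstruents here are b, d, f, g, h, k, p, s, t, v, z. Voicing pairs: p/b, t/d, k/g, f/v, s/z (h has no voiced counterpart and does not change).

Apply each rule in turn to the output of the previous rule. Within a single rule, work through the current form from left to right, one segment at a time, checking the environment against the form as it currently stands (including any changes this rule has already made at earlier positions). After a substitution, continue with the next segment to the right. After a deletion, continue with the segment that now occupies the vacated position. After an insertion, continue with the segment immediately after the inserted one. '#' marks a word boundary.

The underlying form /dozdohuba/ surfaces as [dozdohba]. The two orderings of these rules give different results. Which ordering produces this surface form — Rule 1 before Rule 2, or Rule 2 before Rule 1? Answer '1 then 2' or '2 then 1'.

Order 1 then 2:
  1 Medial Vowel Deletion: [dozdohuba] → [dozdohba]
  2 Progressive Voicing Assimilation: [dozdohba] → [dozdohpa]
  result: [dozdohpa]
Order 2 then 1:
  2 Progressive Voicing Assimilation: no change — [dozdohuba]
  1 Medial Vowel Deletion: [dozdohuba] → [dozdohba]
  result: [dozdohba]

2 then 1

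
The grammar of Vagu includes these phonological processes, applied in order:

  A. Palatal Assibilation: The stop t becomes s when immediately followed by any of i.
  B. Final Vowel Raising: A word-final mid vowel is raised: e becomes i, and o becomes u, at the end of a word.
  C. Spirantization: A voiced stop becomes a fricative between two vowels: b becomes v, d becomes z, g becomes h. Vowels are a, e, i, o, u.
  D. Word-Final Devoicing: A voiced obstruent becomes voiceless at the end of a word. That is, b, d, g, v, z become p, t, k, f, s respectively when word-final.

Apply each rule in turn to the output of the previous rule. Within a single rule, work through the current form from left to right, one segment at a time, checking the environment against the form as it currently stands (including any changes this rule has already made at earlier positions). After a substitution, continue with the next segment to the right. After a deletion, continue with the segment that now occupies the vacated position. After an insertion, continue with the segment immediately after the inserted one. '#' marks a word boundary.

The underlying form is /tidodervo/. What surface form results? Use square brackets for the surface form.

[sizozervu]

A Palatal Assibilation: [tidodervo] → [sidodervo]
B Final Vowel Raising: [sidodervo] → [sidodervu]
C Spirantization: [sidodervu] → [sizozervu]
D Word-Final Devoicing: no change — [sizozervu]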